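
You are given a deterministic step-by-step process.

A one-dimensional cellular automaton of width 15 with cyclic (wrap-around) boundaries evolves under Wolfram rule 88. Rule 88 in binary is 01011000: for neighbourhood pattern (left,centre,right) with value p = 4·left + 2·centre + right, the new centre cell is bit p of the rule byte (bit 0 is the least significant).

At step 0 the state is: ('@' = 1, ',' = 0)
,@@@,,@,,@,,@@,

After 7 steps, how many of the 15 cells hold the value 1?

gen 0: ,@@@,,@,,@,,@@,
gen 1: ,@,@@,,@,,@,@@@
gen 2: ,,,@@@,,@,,,@,@
gen 3: @,,@,@@,,@,,,,,
gen 4: ,@,,,@@@,,@,,,,
gen 5: ,,@,,@,@@,,@,,,
gen 6: ,,,@,,,@@@,,@,,
gen 7: ,,,,@,,@,@@,,@,

5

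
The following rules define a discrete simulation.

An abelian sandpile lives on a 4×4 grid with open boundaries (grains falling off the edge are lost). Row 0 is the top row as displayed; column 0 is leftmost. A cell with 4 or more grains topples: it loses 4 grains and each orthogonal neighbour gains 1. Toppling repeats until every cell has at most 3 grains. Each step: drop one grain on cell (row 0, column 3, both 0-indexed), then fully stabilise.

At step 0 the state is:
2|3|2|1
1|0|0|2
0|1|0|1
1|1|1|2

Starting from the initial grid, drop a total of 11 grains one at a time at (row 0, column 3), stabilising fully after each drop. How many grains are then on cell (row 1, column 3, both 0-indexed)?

0) 2|3|2|1
1|0|0|2
0|1|0|1
1|1|1|2
1) 2|3|2|2
1|0|0|2
0|1|0|1
1|1|1|2
2) 2|3|2|3
1|0|0|2
0|1|0|1
1|1|1|2
3) 2|3|3|0
1|0|0|3
0|1|0|1
1|1|1|2
4) 2|3|3|1
1|0|0|3
0|1|0|1
1|1|1|2
5) 2|3|3|2
1|0|0|3
0|1|0|1
1|1|1|2
6) 2|3|3|3
1|0|0|3
0|1|0|1
1|1|1|2
7) 3|0|1|2
1|1|2|0
0|1|0|2
1|1|1|2
8) 3|0|1|3
1|1|2|0
0|1|0|2
1|1|1|2
9) 3|0|2|0
1|1|2|1
0|1|0|2
1|1|1|2
10) 3|0|2|1
1|1|2|1
0|1|0|2
1|1|1|2
11) 3|0|2|2
1|1|2|1
0|1|0|2
1|1|1|2

1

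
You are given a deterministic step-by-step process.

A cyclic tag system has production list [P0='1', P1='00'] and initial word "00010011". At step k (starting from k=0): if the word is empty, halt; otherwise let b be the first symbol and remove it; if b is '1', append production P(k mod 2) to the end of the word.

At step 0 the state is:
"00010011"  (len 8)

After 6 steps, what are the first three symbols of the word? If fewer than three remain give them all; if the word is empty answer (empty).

step 0: "00010011"  (len 8)
step 1: "0010011"  (len 7)
step 2: "010011"  (len 6)
step 3: "10011"  (len 5)
step 4: "001100"  (len 6)
step 5: "01100"  (len 5)
step 6: "1100"  (len 4)

110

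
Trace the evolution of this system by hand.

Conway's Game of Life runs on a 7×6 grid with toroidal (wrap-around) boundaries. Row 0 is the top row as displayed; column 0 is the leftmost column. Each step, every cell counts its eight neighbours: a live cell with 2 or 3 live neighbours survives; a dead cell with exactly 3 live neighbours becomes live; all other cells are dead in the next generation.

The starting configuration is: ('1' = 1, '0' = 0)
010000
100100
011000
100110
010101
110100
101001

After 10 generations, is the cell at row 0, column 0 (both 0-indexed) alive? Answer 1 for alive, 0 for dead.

1

step 0: 010000
100100
011000
100110
010101
110100
101001
step 1: 011001
100000
111011
100111
010101
000100
001001
step 2: 011001
000110
001000
000000
000101
100100
111110
step 3: 000001
010110
000100
000000
000010
100000
000010
step 4: 000101
001110
001110
000000
000000
000001
000001
step 5: 001101
000001
001010
000100
000000
000000
100001
step 6: 000001
001001
000110
000100
000000
000000
100011
step 7: 000000
000101
001110
000110
000000
000001
100011
step 8: 100000
001100
001001
001010
000010
100011
100011
step 9: 110110
011100
011010
000011
000010
100100
010010
step 10: 100011
000001
110011
000011
000110
000111
010010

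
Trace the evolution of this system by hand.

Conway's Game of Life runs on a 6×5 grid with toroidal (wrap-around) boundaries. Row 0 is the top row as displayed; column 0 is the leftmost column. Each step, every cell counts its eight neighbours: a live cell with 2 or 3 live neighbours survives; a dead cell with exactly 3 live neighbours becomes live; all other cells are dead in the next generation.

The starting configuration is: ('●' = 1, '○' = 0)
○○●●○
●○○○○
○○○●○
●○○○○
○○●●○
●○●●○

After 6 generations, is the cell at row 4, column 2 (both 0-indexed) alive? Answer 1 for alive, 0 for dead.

1

[0] ○○●●○
●○○○○
○○○●○
●○○○○
○○●●○
●○●●○
[1] ○○●●○
○○●●●
○○○○●
○○●●●
○○●●○
○○○○○
[2] ○○●○●
○○●○●
●○○○○
○○●○●
○○●○●
○○○○○
[3] ○○○○○
●●○○●
●●○○●
●●○○●
○○○○○
○○○○○
[4] ●○○○○
○●○○●
○○●●○
○●○○●
●○○○○
○○○○○
[5] ●○○○○
●●●●●
○●●●●
●●●●●
●○○○○
○○○○○
[6] ●○●●○
○○○○○
○○○○○
○○○○○
●○●●○
○○○○○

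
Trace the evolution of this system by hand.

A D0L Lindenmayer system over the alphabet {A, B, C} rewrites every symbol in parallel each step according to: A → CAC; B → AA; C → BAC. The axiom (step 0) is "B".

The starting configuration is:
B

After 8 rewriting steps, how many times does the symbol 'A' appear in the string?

1334

k=0  B
k=1  AA
k=2  CACCAC
k=3  BACCACBACBACCACBAC
k=4  AACACBACBACCACBACAACACBACAACACBACBACCACBACAACACBAC
k=5  CACCACBACCACBACAACACBACAACACBACBACCACBACAACACBACCACCACBACC…ACAACACBACAACACBACBACCACBACAACACBACCACCACBACCACBACAACACBAC  (len 142)
k=6  BACCACBACBACCACBACAACACBACBACCACBACAACACBACCACCACBACCACBAC…CBACCACBACAACACBACBACCACBACAACACBACCACCACBACCACBACAACACBAC  (len 406)
k=7  AACACBACBACCACBACAACACBACAACACBACBACCACBACAACACBACCACCACBA…CBACCACBACAACACBACBACCACBACAACACBACCACCACBACCACBACAACACBAC  (len 1154)
k=8  CACCACBACCACBACAACACBACAACACBACBACCACBACAACACBACCACCACBACC…CBACCACBACAACACBACBACCACBACAACACBACCACCACBACCACBACAACACBAC  (len 3282)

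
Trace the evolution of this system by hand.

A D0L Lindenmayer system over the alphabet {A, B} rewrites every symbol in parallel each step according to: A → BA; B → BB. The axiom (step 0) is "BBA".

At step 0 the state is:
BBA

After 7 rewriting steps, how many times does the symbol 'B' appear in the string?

t=0: BBA
t=1: BBBBBA
t=2: BBBBBBBBBBBA
t=3: BBBBBBBBBBBBBBBBBBBBBBBA
t=4: BBBBBBBBBBBBBBBBBBBBBBBBBBBBBBBBBBBBBBBBBBBBBBBA
t=5: BBBBBBBBBBBBBBBBBBBBBBBBBBBBBBBBBBBBBBBBBBBBBBBBBBBBBBBBBBBBBBBBBBBBBBBBBBBBBBBBBBBBBBBBBBBBBBBA
t=6: BBBBBBBBBBBBBBBBBBBBBBBBBBBBBBBBBBBBBBBBBBBBBBBBBBBBBBBBBB…BBBBBBBBBBBBBBBBBBBBBBBBBBBBBBBBBBBBBBBBBBBBBBBBBBBBBBBBBA  (len 192)
t=7: BBBBBBBBBBBBBBBBBBBBBBBBBBBBBBBBBBBBBBBBBBBBBBBBBBBBBBBBBB…BBBBBBBBBBBBBBBBBBBBBBBBBBBBBBBBBBBBBBBBBBBBBBBBBBBBBBBBBA  (len 384)

383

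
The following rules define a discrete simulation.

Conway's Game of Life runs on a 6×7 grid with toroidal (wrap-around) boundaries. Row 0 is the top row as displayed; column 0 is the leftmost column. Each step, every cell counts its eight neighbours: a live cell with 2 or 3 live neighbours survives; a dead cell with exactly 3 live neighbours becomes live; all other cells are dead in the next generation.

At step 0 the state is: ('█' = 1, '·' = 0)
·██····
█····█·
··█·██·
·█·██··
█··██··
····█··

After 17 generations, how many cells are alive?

13

gen 0: ·██····
█····█·
··█·██·
·█·██··
█··██··
····█··
gen 1: ·█·····
··█████
·██··██
·█·····
··█··█·
·██·█··
gen 2: ██·····
···██·█
·█····█
██···██
··██···
·███···
gen 3: ██··█··
·██··██
·██·█··
·█···██
···██·█
█··█···
gen 4: ···███·
····███
···██··
·█····█
··███·█
████·██
gen 5: ·█·····
······█
█··██·█
█······
····█··
██·····
gen 6: ·█·····
·····██
█····██
█··████
██·····
██·····
gen 7: ·█····█
·····█·
·······
····█··
··█·██·
··█····
gen 8: ·······
·······
·······
···███·
····██·
·███·█·
gen 9: ··█····
·······
····█··
···█·█·
······█
··██·█·
gen 10: ··██···
·······
····█··
····██·
··██·██
··██···
gen 11: ··██···
···█···
····██·
······█
··█··██
·█·····
gen 12: ··██···
··██···
····██·
····█·█
█····██
·█·█···
gen 13: ·█··█··
··█····
····██·
█···█··
█···███
██·██·█
gen 14: ·█··██·
···███·
···███·
█··█···
·······
·███···
gen 15: ·█···█·
··█···█
··█··██
···█···
·█·█···
·████··
gen 16: ██··██·
███···█
··██·██
···██··
·█·····
██·██··
gen 17: ····██·
·······
·····██
···███·
██·····
···████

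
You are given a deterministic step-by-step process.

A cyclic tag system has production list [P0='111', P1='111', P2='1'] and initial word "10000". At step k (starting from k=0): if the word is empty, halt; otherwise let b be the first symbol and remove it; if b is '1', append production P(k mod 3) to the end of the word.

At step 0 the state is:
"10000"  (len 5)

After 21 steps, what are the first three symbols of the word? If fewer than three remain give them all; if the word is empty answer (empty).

111

k=0  "10000"  (len 5)
k=1  "0000111"  (len 7)
k=2  "000111"  (len 6)
k=3  "00111"  (len 5)
k=4  "0111"  (len 4)
k=5  "111"  (len 3)
k=6  "111"  (len 3)
k=7  "11111"  (len 5)
k=8  "1111111"  (len 7)
k=9  "1111111"  (len 7)
k=10  "111111111"  (len 9)
k=11  "11111111111"  (len 11)
k=12  "11111111111"  (len 11)
k=13  "1111111111111"  (len 13)
k=14  "111111111111111"  (len 15)
k=15  "111111111111111"  (len 15)
k=16  "11111111111111111"  (len 17)
k=17  "1111111111111111111"  (len 19)
k=18  "1111111111111111111"  (len 19)
k=19  "111111111111111111111"  (len 21)
k=20  "11111111111111111111111"  (len 23)
k=21  "11111111111111111111111"  (len 23)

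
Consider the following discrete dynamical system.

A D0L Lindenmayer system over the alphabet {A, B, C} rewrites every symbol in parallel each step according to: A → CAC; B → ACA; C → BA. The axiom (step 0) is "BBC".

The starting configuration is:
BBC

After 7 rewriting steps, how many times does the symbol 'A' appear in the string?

step 0: BBC
step 1: ACAACABA
step 2: CACBACACCACBACACACACAC
step 3: BACACBAACACACBACACBABACACBAACACACBACACBACACBACACBACACBA
step 4: ACACACBACACBAACACACCACBACACBACACBAACACACBACACBAACACACACACA…ACACACBACACBAACACACBACACBAACACACBACACBAACACACBACACBAACACAC  (len 145)
step 5: CACBACACBACACBAACACACBACACBAACACACCACBACACBACACBABACACBAAC…CBAACACACCACBACACBACACBAACACACBACACBAACACACCACBACACBACACBA  (len 376)
step 6: BACACBAACACACBACACBAACACACBACACBAACACACCACBACACBACACBAACAC…ACACCACBACACBACACBABACACBAACACACBACACBAACACACBACACBAACACAC  (len 976)
step 7: ACACACBACACBAACACACCACBACACBACACBAACACACBACACBAACACACCACBA…CBAACACACCACBACACBACACBAACACACBACACBAACACACCACBACACBACACBA  (len 2539)

1128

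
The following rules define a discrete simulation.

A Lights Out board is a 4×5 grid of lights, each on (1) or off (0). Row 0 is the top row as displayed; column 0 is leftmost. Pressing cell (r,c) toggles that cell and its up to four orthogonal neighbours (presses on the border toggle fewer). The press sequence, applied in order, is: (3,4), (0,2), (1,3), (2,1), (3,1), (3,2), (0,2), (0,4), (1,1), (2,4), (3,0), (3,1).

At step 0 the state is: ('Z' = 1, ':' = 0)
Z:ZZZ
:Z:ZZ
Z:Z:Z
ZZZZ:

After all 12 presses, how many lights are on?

10

t=0: Z:ZZZ
:Z:ZZ
Z:Z:Z
ZZZZ:
t=1: Z:ZZZ
:Z:ZZ
Z:Z::
ZZZ:Z
t=2: ZZ::Z
:ZZZZ
Z:Z::
ZZZ:Z
t=3: ZZ:ZZ
:Z:::
Z:ZZ:
ZZZ:Z
t=4: ZZ:ZZ
:::::
:Z:Z:
Z:Z:Z
t=5: ZZ:ZZ
:::::
:::Z:
:Z::Z
t=6: ZZ:ZZ
:::::
::ZZ:
::ZZZ
t=7: Z:Z:Z
::Z::
::ZZ:
::ZZZ
t=8: Z:ZZ:
::Z:Z
::ZZ:
::ZZZ
t=9: ZZZZ:
ZZ::Z
:ZZZ:
::ZZZ
t=10: ZZZZ:
ZZ:::
:ZZ:Z
::ZZ:
t=11: ZZZZ:
ZZ:::
ZZZ:Z
ZZZZ:
t=12: ZZZZ:
ZZ:::
Z:Z:Z
:::Z:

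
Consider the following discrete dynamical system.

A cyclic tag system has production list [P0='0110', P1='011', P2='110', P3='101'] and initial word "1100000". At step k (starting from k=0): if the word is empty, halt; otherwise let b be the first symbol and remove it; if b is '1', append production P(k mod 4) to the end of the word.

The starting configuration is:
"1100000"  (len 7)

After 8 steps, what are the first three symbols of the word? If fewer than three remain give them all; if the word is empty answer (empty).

110

t=0: "1100000"  (len 7)
t=1: "1000000110"  (len 10)
t=2: "000000110011"  (len 12)
t=3: "00000110011"  (len 11)
t=4: "0000110011"  (len 10)
t=5: "000110011"  (len 9)
t=6: "00110011"  (len 8)
t=7: "0110011"  (len 7)
t=8: "110011"  (len 6)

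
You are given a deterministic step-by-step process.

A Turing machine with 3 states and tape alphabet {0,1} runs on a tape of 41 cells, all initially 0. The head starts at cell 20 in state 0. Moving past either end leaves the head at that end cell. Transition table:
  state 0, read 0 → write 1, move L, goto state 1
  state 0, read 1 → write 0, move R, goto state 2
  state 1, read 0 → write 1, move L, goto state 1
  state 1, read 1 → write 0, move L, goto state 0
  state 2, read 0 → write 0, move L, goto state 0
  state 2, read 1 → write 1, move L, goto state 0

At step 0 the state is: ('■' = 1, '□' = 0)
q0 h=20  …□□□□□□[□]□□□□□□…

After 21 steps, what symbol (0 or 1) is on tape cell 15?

1

step 0: q0 h=20  …□□□□□□[□]□□□□□□…
step 1: q1 h=19  …□□□□□□[□]■□□□□□…
step 2: q1 h=18  …□□□□□□[□]■■□□□□…
step 3: q1 h=17  …□□□□□□[□]■■■□□□…
step 4: q1 h=16  …□□□□□□[□]■■■■□□…
step 5: q1 h=15  …□□□□□□[□]■■■■■□…
step 6: q1 h=14  …□□□□□□[□]■■■■■■…
step 7: q1 h=13  …□□□□□□[□]■■■■■■…
step 8: q1 h=12  …□□□□□□[□]■■■■■■…
step 9: q1 h=11  …□□□□□□[□]■■■■■■…
step 10: q1 h=10  …□□□□□□[□]■■■■■■…
step 11: q1 h= 9  …□□□□□□[□]■■■■■■…
step 12: q1 h= 8  …□□□□□□[□]■■■■■■…
step 13: q1 h= 7  …□□□□□□[□]■■■■■■…
step 14: q1 h= 6  |□□□□□□[□]■■■■■■…
step 15: q1 h= 5  |□□□□□[□]■■■■■■…
step 16: q1 h= 4  |□□□□[□]■■■■■■…
step 17: q1 h= 3  |□□□[□]■■■■■■…
step 18: q1 h= 2  |□□[□]■■■■■■…
step 19: q1 h= 1  |□[□]■■■■■■…
step 20: q1 h= 0  |[□]■■■■■■…
step 21: q1 h= 0  |[■]■■■■■■…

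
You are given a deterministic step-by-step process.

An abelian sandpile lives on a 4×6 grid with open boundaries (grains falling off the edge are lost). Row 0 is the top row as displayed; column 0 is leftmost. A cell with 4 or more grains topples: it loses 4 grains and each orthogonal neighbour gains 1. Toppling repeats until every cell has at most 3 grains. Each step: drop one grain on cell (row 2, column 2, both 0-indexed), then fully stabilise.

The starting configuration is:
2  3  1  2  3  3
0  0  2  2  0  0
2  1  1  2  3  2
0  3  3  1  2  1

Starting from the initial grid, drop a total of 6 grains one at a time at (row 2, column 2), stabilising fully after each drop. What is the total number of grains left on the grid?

43

[0] 2  3  1  2  3  3
0  0  2  2  0  0
2  1  1  2  3  2
0  3  3  1  2  1
[1] 2  3  1  2  3  3
0  0  2  2  0  0
2  1  2  2  3  2
0  3  3  1  2  1
[2] 2  3  1  2  3  3
0  0  2  2  0  0
2  1  3  2  3  2
0  3  3  1  2  1
[3] 2  3  1  2  3  3
0  0  3  2  0  0
2  3  1  3  3  2
1  0  1  2  2  1
[4] 2  3  1  2  3  3
0  0  3  2  0  0
2  3  2  3  3  2
1  0  1  2  2  1
[5] 2  3  1  2  3  3
0  0  3  2  0  0
2  3  3  3  3  2
1  0  1  2  2  1
[6] 2  3  2  3  3  3
0  2  1  0  2  0
3  0  3  2  0  3
1  1  2  3  3  1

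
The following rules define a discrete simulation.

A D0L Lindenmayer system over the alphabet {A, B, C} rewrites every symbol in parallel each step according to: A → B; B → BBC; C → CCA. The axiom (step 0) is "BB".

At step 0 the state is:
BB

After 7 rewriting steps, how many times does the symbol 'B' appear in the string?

t=0: BB
t=1: BBCBBC
t=2: BBCBBCCCABBCBBCCCA
t=3: BBCBBCCCABBCBBCCCACCACCABBBCBBCCCABBCBBCCCACCACCAB
t=4: BBCBBCCCABBCBBCCCACCACCABBBCBBCCCABBCBBCCCACCACCABCCACCABC…BBCBBCCCACCACCABBBCBBCCCABBCBBCCCACCACCABCCACCABCCACCABBBC  (len 134)
t=5: BBCBBCCCABBCBBCCCACCACCABBBCBBCCCABBCBBCCCACCACCABCCACCABC…ACCABCCACCABBBCCCACCABCCACCABBBCCCACCABCCACCABBBCBBCBBCCCA  (len 354)
t=6: BBCBBCCCABBCBBCCCACCACCABBBCBBCCCABBCBBCCCACCACCABCCACCABC…CCABBBCCCACCABCCACCABBBCBBCBBCCCABBCBBCCCABBCBBCCCACCACCAB  (len 930)
t=7: BBCBBCCCABBCBBCCCACCACCABBBCBBCCCABBCBBCCCACCACCABCCACCABC…BBCBBCCCACCACCABBBCBBCCCABBCBBCCCACCACCABCCACCABCCACCABBBC  (len 2438)

756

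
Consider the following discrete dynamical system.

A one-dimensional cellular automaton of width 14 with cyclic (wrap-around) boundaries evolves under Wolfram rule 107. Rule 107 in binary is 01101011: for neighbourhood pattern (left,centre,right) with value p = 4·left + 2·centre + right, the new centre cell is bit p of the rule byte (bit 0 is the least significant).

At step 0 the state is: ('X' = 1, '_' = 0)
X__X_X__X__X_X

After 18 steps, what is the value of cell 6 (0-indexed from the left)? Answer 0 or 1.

0

[0] X__X_X__X__X_X
[1] X_X_X__X__X_XX
[2] XX_X__X__X_XX_
[3] XXX__X__X_XXXX
[4] __X_X__X_XX___
[5] XX_X__X_XXX_XX
[6] _XX__X_XX_XXX_
[7] XXX_X_XXXXX_X_
[8] X_XX_XX___XX_X
[9] XXXXXXX_XXXXXX
[10] ______XXX_____
[11] XXXXXXX_X_XXXX
[12] ______XX_XX___
[13] XXXXXXXXXXX_XX
[14] __________XXX_
[15] XXXXXXXXXXX_X_
[16] X_________XX_X
[17] X_XXXXXXXXXXXX
[18] XXX___________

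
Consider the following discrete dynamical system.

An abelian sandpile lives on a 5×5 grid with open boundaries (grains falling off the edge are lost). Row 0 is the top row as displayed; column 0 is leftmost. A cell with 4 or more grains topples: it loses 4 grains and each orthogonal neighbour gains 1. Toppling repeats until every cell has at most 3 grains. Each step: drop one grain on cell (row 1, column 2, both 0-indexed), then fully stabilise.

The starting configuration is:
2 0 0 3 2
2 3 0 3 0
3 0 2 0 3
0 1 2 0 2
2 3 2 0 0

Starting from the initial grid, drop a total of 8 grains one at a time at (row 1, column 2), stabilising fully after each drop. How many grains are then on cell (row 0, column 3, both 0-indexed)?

gen 0: 2 0 0 3 2
2 3 0 3 0
3 0 2 0 3
0 1 2 0 2
2 3 2 0 0
gen 1: 2 0 0 3 2
2 3 1 3 0
3 0 2 0 3
0 1 2 0 2
2 3 2 0 0
gen 2: 2 0 0 3 2
2 3 2 3 0
3 0 2 0 3
0 1 2 0 2
2 3 2 0 0
gen 3: 2 0 0 3 2
2 3 3 3 0
3 0 2 0 3
0 1 2 0 2
2 3 2 0 0
gen 4: 2 1 2 0 3
3 0 2 1 1
3 1 3 1 3
0 1 2 0 2
2 3 2 0 0
gen 5: 2 1 2 0 3
3 0 3 1 1
3 1 3 1 3
0 1 2 0 2
2 3 2 0 0
gen 6: 2 1 3 0 3
3 1 1 2 1
3 2 0 2 3
0 1 3 0 2
2 3 2 0 0
gen 7: 2 1 3 0 3
3 1 2 2 1
3 2 0 2 3
0 1 3 0 2
2 3 2 0 0
gen 8: 2 1 3 0 3
3 1 3 2 1
3 2 0 2 3
0 1 3 0 2
2 3 2 0 0

0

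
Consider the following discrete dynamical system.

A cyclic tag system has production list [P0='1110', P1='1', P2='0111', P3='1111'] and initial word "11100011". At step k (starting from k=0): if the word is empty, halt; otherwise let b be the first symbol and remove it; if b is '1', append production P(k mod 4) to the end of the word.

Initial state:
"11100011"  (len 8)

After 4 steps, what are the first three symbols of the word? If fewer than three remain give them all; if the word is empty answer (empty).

t=0: "11100011"  (len 8)
t=1: "11000111110"  (len 11)
t=2: "10001111101"  (len 11)
t=3: "00011111010111"  (len 14)
t=4: "0011111010111"  (len 13)

001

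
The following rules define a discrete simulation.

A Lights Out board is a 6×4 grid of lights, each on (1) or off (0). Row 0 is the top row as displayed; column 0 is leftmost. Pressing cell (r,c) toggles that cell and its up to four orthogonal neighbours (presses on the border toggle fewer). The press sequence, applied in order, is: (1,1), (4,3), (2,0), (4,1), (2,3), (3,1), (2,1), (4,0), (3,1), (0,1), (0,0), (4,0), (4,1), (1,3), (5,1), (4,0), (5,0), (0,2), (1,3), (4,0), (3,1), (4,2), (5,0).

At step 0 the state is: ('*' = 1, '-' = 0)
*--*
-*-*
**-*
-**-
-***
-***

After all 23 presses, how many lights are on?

0) *--*
-*-*
**-*
-**-
-***
-***
1) **-*
*-**
*--*
-**-
-***
-***
2) **-*
*-**
*--*
-***
-*--
-**-
3) **-*
--**
-*-*
****
-*--
-**-
4) **-*
--**
-*-*
*-**
*-*-
--*-
5) **-*
--*-
-**-
*-*-
*-*-
--*-
6) **-*
--*-
--*-
-*--
***-
--*-
7) **-*
-**-
**--
----
***-
--*-
8) **-*
-**-
**--
*---
--*-
*-*-
9) **-*
-**-
*---
-**-
-**-
*-*-
10) --**
--*-
*---
-**-
-**-
*-*-
11) ****
*-*-
*---
-**-
-**-
*-*-
12) ****
*-*-
*---
***-
*-*-
--*-
13) ****
*-*-
*---
*-*-
-*--
-**-
14) ***-
*--*
*--*
*-*-
-*--
-**-
15) ***-
*--*
*--*
*-*-
----
*---
16) ***-
*--*
*--*
--*-
**--
----
17) ***-
*--*
*--*
--*-
-*--
**--
18) *--*
*-**
*--*
--*-
-*--
**--
19) *---
*---
*---
--*-
-*--
**--
20) *---
*---
*---
*-*-
*---
-*--
21) *---
*---
**--
-*--
**--
-*--
22) *---
*---
**--
-**-
*-**
-**-
23) *---
*---
**--
-**-
--**
*-*-

10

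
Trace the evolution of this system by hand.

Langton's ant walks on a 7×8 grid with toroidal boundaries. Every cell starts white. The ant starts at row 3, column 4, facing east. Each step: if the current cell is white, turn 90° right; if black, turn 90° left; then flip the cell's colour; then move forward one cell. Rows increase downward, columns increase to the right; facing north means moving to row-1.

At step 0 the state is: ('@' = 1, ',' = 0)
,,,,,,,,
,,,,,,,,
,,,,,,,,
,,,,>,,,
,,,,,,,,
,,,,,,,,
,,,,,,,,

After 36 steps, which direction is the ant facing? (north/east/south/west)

[0] ,,,,,,,,
,,,,,,,,
,,,,,,,,
,,,,>,,,
,,,,,,,,
,,,,,,,,
,,,,,,,,
[1] ,,,,,,,,
,,,,,,,,
,,,,,,,,
,,,,@,,,
,,,,v,,,
,,,,,,,,
,,,,,,,,
[2] ,,,,,,,,
,,,,,,,,
,,,,,,,,
,,,,@,,,
,,,<@,,,
,,,,,,,,
,,,,,,,,
[3] ,,,,,,,,
,,,,,,,,
,,,,,,,,
,,,^@,,,
,,,@@,,,
,,,,,,,,
,,,,,,,,
[4] ,,,,,,,,
,,,,,,,,
,,,,,,,,
,,,@>,,,
,,,@@,,,
,,,,,,,,
,,,,,,,,
[5] ,,,,,,,,
,,,,,,,,
,,,,^,,,
,,,@,,,,
,,,@@,,,
,,,,,,,,
,,,,,,,,
[6] ,,,,,,,,
,,,,,,,,
,,,,@>,,
,,,@,,,,
,,,@@,,,
,,,,,,,,
,,,,,,,,
[7] ,,,,,,,,
,,,,,,,,
,,,,@@,,
,,,@,v,,
,,,@@,,,
,,,,,,,,
,,,,,,,,
[8] ,,,,,,,,
,,,,,,,,
,,,,@@,,
,,,@<@,,
,,,@@,,,
,,,,,,,,
,,,,,,,,
[9] ,,,,,,,,
,,,,,,,,
,,,,^@,,
,,,@@@,,
,,,@@,,,
,,,,,,,,
,,,,,,,,
[10] ,,,,,,,,
,,,,,,,,
,,,<,@,,
,,,@@@,,
,,,@@,,,
,,,,,,,,
,,,,,,,,
[11] ,,,,,,,,
,,,^,,,,
,,,@,@,,
,,,@@@,,
,,,@@,,,
,,,,,,,,
,,,,,,,,
[12] ,,,,,,,,
,,,@>,,,
,,,@,@,,
,,,@@@,,
,,,@@,,,
,,,,,,,,
,,,,,,,,
[13] ,,,,,,,,
,,,@@,,,
,,,@v@,,
,,,@@@,,
,,,@@,,,
,,,,,,,,
,,,,,,,,
[14] ,,,,,,,,
,,,@@,,,
,,,<@@,,
,,,@@@,,
,,,@@,,,
,,,,,,,,
,,,,,,,,
[15] ,,,,,,,,
,,,@@,,,
,,,,@@,,
,,,v@@,,
,,,@@,,,
,,,,,,,,
,,,,,,,,
[16] ,,,,,,,,
,,,@@,,,
,,,,@@,,
,,,,>@,,
,,,@@,,,
,,,,,,,,
,,,,,,,,
[17] ,,,,,,,,
,,,@@,,,
,,,,^@,,
,,,,,@,,
,,,@@,,,
,,,,,,,,
,,,,,,,,
[18] ,,,,,,,,
,,,@@,,,
,,,<,@,,
,,,,,@,,
,,,@@,,,
,,,,,,,,
,,,,,,,,
[19] ,,,,,,,,
,,,^@,,,
,,,@,@,,
,,,,,@,,
,,,@@,,,
,,,,,,,,
,,,,,,,,
[20] ,,,,,,,,
,,<,@,,,
,,,@,@,,
,,,,,@,,
,,,@@,,,
,,,,,,,,
,,,,,,,,
[21] ,,^,,,,,
,,@,@,,,
,,,@,@,,
,,,,,@,,
,,,@@,,,
,,,,,,,,
,,,,,,,,
[22] ,,@>,,,,
,,@,@,,,
,,,@,@,,
,,,,,@,,
,,,@@,,,
,,,,,,,,
,,,,,,,,
[23] ,,@@,,,,
,,@v@,,,
,,,@,@,,
,,,,,@,,
,,,@@,,,
,,,,,,,,
,,,,,,,,
[24] ,,@@,,,,
,,<@@,,,
,,,@,@,,
,,,,,@,,
,,,@@,,,
,,,,,,,,
,,,,,,,,
[25] ,,@@,,,,
,,,@@,,,
,,v@,@,,
,,,,,@,,
,,,@@,,,
,,,,,,,,
,,,,,,,,
[26] ,,@@,,,,
,,,@@,,,
,<@@,@,,
,,,,,@,,
,,,@@,,,
,,,,,,,,
,,,,,,,,
[27] ,,@@,,,,
,^,@@,,,
,@@@,@,,
,,,,,@,,
,,,@@,,,
,,,,,,,,
,,,,,,,,
[28] ,,@@,,,,
,@>@@,,,
,@@@,@,,
,,,,,@,,
,,,@@,,,
,,,,,,,,
,,,,,,,,
[29] ,,@@,,,,
,@@@@,,,
,@v@,@,,
,,,,,@,,
,,,@@,,,
,,,,,,,,
,,,,,,,,
[30] ,,@@,,,,
,@@@@,,,
,@,>,@,,
,,,,,@,,
,,,@@,,,
,,,,,,,,
,,,,,,,,
[31] ,,@@,,,,
,@@^@,,,
,@,,,@,,
,,,,,@,,
,,,@@,,,
,,,,,,,,
,,,,,,,,
[32] ,,@@,,,,
,@<,@,,,
,@,,,@,,
,,,,,@,,
,,,@@,,,
,,,,,,,,
,,,,,,,,
[33] ,,@@,,,,
,@,,@,,,
,@v,,@,,
,,,,,@,,
,,,@@,,,
,,,,,,,,
,,,,,,,,
[34] ,,@@,,,,
,@,,@,,,
,<@,,@,,
,,,,,@,,
,,,@@,,,
,,,,,,,,
,,,,,,,,
[35] ,,@@,,,,
,@,,@,,,
,,@,,@,,
,v,,,@,,
,,,@@,,,
,,,,,,,,
,,,,,,,,
[36] ,,@@,,,,
,@,,@,,,
,,@,,@,,
<@,,,@,,
,,,@@,,,
,,,,,,,,
,,,,,,,,

west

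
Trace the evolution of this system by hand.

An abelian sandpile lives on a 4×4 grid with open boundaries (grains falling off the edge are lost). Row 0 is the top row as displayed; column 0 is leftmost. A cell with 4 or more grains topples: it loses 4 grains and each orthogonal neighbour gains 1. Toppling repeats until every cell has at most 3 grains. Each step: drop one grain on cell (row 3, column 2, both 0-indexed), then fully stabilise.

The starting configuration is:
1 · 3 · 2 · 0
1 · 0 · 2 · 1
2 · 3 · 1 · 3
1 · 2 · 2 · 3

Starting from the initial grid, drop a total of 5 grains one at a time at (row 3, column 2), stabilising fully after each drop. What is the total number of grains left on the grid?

0) 1 · 3 · 2 · 0
1 · 0 · 2 · 1
2 · 3 · 1 · 3
1 · 2 · 2 · 3
1) 1 · 3 · 2 · 0
1 · 0 · 2 · 1
2 · 3 · 1 · 3
1 · 2 · 3 · 3
2) 1 · 3 · 2 · 0
1 · 0 · 2 · 2
2 · 3 · 3 · 0
1 · 3 · 1 · 1
3) 1 · 3 · 2 · 0
1 · 0 · 2 · 2
2 · 3 · 3 · 0
1 · 3 · 2 · 1
4) 1 · 3 · 2 · 0
1 · 0 · 2 · 2
2 · 3 · 3 · 0
1 · 3 · 3 · 1
5) 1 · 3 · 2 · 0
1 · 1 · 3 · 2
3 · 1 · 1 · 1
2 · 1 · 2 · 2

26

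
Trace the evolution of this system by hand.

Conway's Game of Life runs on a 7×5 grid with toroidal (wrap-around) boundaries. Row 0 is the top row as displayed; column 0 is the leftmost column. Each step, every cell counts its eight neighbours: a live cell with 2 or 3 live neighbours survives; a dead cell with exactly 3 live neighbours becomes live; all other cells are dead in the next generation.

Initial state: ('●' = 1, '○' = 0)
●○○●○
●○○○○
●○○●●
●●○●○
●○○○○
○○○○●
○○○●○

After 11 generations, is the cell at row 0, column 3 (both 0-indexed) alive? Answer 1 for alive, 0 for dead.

t=0: ●○○●○
●○○○○
●○○●●
●●○●○
●○○○○
○○○○●
○○○●○
t=1: ○○○○○
●●○●○
○○●●○
○●●●○
●●○○○
○○○○●
○○○●○
t=2: ○○●○●
○●○●●
●○○○○
●○○●●
●●○●●
●○○○●
○○○○○
t=3: ●○●○●
○●●●●
○●●○○
○○●●○
○●●○○
○●○●○
●○○●●
t=4: ○○○○○
○○○○●
●○○○●
○○○●○
○●○○○
○●○●○
○○○○○
t=5: ○○○○○
●○○○●
●○○●●
●○○○●
○○○○○
○○●○○
○○○○○
t=6: ○○○○○
●○○●○
○●○●○
●○○●○
○○○○○
○○○○○
○○○○○
t=7: ○○○○○
○○●○●
●●○●○
○○●○●
○○○○○
○○○○○
○○○○○
t=8: ○○○○○
●●●●●
●●○○○
●●●●●
○○○○○
○○○○○
○○○○○
t=9: ●●●●●
○○●●●
○○○○○
○○●●●
●●●●●
○○○○○
○○○○○
t=10: ●●○○○
○○○○○
○○○○○
○○○○○
●●○○○
●●●●●
●●●●●
t=11: ○○○●○
○○○○○
○○○○○
○○○○○
○○○●○
○○○○○
○○○○○

1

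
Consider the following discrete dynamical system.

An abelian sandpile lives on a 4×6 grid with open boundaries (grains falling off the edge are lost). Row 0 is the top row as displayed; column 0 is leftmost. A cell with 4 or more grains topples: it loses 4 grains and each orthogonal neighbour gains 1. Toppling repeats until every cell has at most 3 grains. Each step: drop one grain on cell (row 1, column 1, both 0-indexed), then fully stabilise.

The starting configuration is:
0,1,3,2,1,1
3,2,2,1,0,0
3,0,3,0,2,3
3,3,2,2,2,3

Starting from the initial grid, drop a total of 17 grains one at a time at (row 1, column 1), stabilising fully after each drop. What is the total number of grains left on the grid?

0) 0,1,3,2,1,1
3,2,2,1,0,0
3,0,3,0,2,3
3,3,2,2,2,3
1) 0,1,3,2,1,1
3,3,2,1,0,0
3,0,3,0,2,3
3,3,2,2,2,3
2) 1,2,3,2,1,1
1,1,3,1,0,0
1,3,3,0,2,3
1,0,3,2,2,3
3) 1,2,3,2,1,1
1,2,3,1,0,0
1,3,3,0,2,3
1,0,3,2,2,3
4) 1,2,3,2,1,1
1,3,3,1,0,0
1,3,3,0,2,3
1,0,3,2,2,3
5) 2,0,1,3,1,1
2,3,2,2,0,0
2,1,2,1,2,3
1,2,0,3,2,3
6) 2,1,1,3,1,1
3,0,3,2,0,0
2,2,2,1,2,3
1,2,0,3,2,3
7) 2,1,1,3,1,1
3,1,3,2,0,0
2,2,2,1,2,3
1,2,0,3,2,3
8) 2,1,1,3,1,1
3,2,3,2,0,0
2,2,2,1,2,3
1,2,0,3,2,3
9) 2,1,1,3,1,1
3,3,3,2,0,0
2,2,2,1,2,3
1,2,0,3,2,3
10) 3,2,2,3,1,1
0,2,0,3,0,0
3,3,3,1,2,3
1,2,0,3,2,3
11) 3,2,2,3,1,1
0,3,0,3,0,0
3,3,3,1,2,3
1,2,0,3,2,3
12) 3,3,2,3,1,1
2,1,2,3,0,0
0,2,0,2,2,3
2,3,1,3,2,3
13) 3,3,2,3,1,1
2,2,2,3,0,0
0,2,0,2,2,3
2,3,1,3,2,3
14) 3,3,2,3,1,1
2,3,2,3,0,0
0,2,0,2,2,3
2,3,1,3,2,3
15) 1,1,3,3,1,1
0,2,3,3,0,0
1,3,0,2,2,3
2,3,1,3,2,3
16) 1,1,3,3,1,1
0,3,3,3,0,0
1,3,0,2,2,3
2,3,1,3,2,3
17) 1,3,1,1,2,1
1,2,2,1,1,0
2,1,2,3,2,3
3,0,2,3,2,3

42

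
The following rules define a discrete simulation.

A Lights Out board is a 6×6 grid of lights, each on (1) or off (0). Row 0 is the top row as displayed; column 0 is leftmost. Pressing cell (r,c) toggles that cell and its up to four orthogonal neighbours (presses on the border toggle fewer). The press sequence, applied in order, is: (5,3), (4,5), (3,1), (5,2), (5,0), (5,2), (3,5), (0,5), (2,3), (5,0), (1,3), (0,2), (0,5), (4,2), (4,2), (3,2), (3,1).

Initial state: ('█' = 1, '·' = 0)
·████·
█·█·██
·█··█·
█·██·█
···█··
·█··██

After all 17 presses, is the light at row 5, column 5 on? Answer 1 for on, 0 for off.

0

[0] ·████·
█·█·██
·█··█·
█·██·█
···█··
·█··██
[1] ·████·
█·█·██
·█··█·
█·██·█
······
·███·█
[2] ·████·
█·█·██
·█··█·
█·██··
····██
·███··
[3] ·████·
█·█·██
····█·
·█·█··
·█··██
·███··
[4] ·████·
█·█·██
····█·
·█·█··
·██·██
······
[5] ·████·
█·█·██
····█·
·█·█··
███·██
██····
[6] ·████·
█·█·██
····█·
·█·█··
██··██
█·██··
[7] ·████·
█·█·██
····██
·█·███
██··█·
█·██··
[8] ·███·█
█·█·█·
····██
·█·███
██··█·
█·██··
[9] ·███·█
█·███·
··██·█
·█··██
██··█·
█·██··
[10] ·███·█
█·███·
··██·█
·█··██
·█··█·
·███··
[11] ·██··█
█·····
··█··█
·█··██
·█··█·
·███··
[12] ···█·█
█·█···
··█··█
·█··██
·█··█·
·███··
[13] ···██·
█·█··█
··█··█
·█··██
·█··█·
·███··
[14] ···██·
█·█··█
··█··█
·██·██
··███·
·█·█··
[15] ···██·
█·█··█
··█··█
·█··██
·█··█·
·███··
[16] ···██·
█·█··█
·····█
··████
·██·█·
·███··
[17] ···██·
█·█··█
·█···█
██·███
··█·█·
·███··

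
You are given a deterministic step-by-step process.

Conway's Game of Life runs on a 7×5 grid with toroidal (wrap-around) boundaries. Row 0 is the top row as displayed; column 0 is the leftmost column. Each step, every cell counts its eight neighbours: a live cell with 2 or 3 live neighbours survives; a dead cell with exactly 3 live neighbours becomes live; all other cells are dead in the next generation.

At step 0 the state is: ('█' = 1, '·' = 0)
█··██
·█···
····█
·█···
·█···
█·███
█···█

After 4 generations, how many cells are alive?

[0] █··██
·█···
····█
·█···
·█···
█·███
█···█
[1] ·█·█·
···█·
█····
█····
·█·██
··██·
··█··
[2] ···█·
··█·█
····█
██···
██·██
·█··█
·█···
[3] ··██·
····█
·█·██
·███·
···█·
·█·██
█·█··
[4] ·████
█···█
·█··█
██···
██···
██·██
█····

17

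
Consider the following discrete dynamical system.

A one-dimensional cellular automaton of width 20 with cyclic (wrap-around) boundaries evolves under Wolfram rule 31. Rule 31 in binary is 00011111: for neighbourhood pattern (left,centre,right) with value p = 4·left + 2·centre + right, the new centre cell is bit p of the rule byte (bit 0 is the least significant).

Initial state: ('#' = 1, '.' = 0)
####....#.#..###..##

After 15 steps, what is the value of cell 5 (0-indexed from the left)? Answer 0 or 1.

1

t=0: ####....#.#..###..##
t=1: ....#####.####..###.
t=2: #####.....#...###..#
t=3: .....##########..###
t=4: ######.........###..
t=5: #.....##########..##
t=6: .######.........###.
t=7: ##.....##########..#
t=8: ..######.........###
t=9: ###.....##########..
t=10: #..######.........##
t=11: .###.....##########.
t=12: ##..######.........#
t=13: ..###.....##########
t=14: ###..######.........
t=15: #..###.....#########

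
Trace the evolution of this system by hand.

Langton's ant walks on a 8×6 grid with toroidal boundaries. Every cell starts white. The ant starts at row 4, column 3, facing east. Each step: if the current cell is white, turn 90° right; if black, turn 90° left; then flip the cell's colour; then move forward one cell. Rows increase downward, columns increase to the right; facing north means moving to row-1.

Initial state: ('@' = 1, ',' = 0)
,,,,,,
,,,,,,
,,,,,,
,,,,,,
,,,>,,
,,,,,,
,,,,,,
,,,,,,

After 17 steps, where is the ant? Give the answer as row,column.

3,3

[0] ,,,,,,
,,,,,,
,,,,,,
,,,,,,
,,,>,,
,,,,,,
,,,,,,
,,,,,,
[1] ,,,,,,
,,,,,,
,,,,,,
,,,,,,
,,,@,,
,,,v,,
,,,,,,
,,,,,,
[2] ,,,,,,
,,,,,,
,,,,,,
,,,,,,
,,,@,,
,,<@,,
,,,,,,
,,,,,,
[3] ,,,,,,
,,,,,,
,,,,,,
,,,,,,
,,^@,,
,,@@,,
,,,,,,
,,,,,,
[4] ,,,,,,
,,,,,,
,,,,,,
,,,,,,
,,@>,,
,,@@,,
,,,,,,
,,,,,,
[5] ,,,,,,
,,,,,,
,,,,,,
,,,^,,
,,@,,,
,,@@,,
,,,,,,
,,,,,,
[6] ,,,,,,
,,,,,,
,,,,,,
,,,@>,
,,@,,,
,,@@,,
,,,,,,
,,,,,,
[7] ,,,,,,
,,,,,,
,,,,,,
,,,@@,
,,@,v,
,,@@,,
,,,,,,
,,,,,,
[8] ,,,,,,
,,,,,,
,,,,,,
,,,@@,
,,@<@,
,,@@,,
,,,,,,
,,,,,,
[9] ,,,,,,
,,,,,,
,,,,,,
,,,^@,
,,@@@,
,,@@,,
,,,,,,
,,,,,,
[10] ,,,,,,
,,,,,,
,,,,,,
,,<,@,
,,@@@,
,,@@,,
,,,,,,
,,,,,,
[11] ,,,,,,
,,,,,,
,,^,,,
,,@,@,
,,@@@,
,,@@,,
,,,,,,
,,,,,,
[12] ,,,,,,
,,,,,,
,,@>,,
,,@,@,
,,@@@,
,,@@,,
,,,,,,
,,,,,,
[13] ,,,,,,
,,,,,,
,,@@,,
,,@v@,
,,@@@,
,,@@,,
,,,,,,
,,,,,,
[14] ,,,,,,
,,,,,,
,,@@,,
,,<@@,
,,@@@,
,,@@,,
,,,,,,
,,,,,,
[15] ,,,,,,
,,,,,,
,,@@,,
,,,@@,
,,v@@,
,,@@,,
,,,,,,
,,,,,,
[16] ,,,,,,
,,,,,,
,,@@,,
,,,@@,
,,,>@,
,,@@,,
,,,,,,
,,,,,,
[17] ,,,,,,
,,,,,,
,,@@,,
,,,^@,
,,,,@,
,,@@,,
,,,,,,
,,,,,,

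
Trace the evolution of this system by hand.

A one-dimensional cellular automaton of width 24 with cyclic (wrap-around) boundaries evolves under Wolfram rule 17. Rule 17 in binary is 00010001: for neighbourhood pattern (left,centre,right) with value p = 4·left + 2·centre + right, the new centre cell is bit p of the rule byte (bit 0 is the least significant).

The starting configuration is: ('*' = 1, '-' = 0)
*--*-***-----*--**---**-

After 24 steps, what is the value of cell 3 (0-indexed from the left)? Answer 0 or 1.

0

step 0: *--*-***-----*--**---**-
step 1: -*------****--*---**----
step 2: --*****-----*--**---****
step 3: *------****--*---**-----
step 4: -*****-----*--**---****-
step 5: ------****--*---**-----*
step 6: *****-----*--**---****--
step 7: -----****--*---**-----*-
step 8: ****-----*--**---****--*
step 9: ----****--*---**-----*--
step 10: ***-----*--**---****--**
step 11: ---****--*---**-----*---
step 12: **-----*--**---****--***
step 13: --****--*---**-----*----
step 14: *-----*--**---****--****
step 15: -****--*---**-----*-----
step 16: -----*--**---****--*****
step 17: ****--*---**-----*------
step 18: ----*--**---****--*****-
step 19: ***--*---**-----*------*
step 20: ---*--**---****--*****--
step 21: **--*---**-----*------**
step 22: --*--**---****--*****---
step 23: *--*---**-----*------***
step 24: -*--**---****--*****----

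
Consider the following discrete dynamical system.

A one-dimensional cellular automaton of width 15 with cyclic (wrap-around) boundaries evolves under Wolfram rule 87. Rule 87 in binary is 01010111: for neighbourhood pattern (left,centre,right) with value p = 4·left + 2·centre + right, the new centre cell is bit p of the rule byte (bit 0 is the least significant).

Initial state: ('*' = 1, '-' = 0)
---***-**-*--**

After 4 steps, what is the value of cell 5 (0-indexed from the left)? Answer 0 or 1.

1

[0] ---***-**-*--**
[1] ***--*--*-***-*
[2] --*******---*--
[3] **------*******
[4] -*******-------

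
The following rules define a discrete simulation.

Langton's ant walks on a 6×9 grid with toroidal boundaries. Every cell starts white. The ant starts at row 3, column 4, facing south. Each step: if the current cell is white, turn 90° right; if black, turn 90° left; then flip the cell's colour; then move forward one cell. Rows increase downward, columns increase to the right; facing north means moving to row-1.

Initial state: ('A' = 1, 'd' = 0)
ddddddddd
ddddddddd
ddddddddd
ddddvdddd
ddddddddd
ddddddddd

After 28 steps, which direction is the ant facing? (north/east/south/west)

south

t=0: ddddddddd
ddddddddd
ddddddddd
ddddvdddd
ddddddddd
ddddddddd
t=1: ddddddddd
ddddddddd
ddddddddd
ddd<Adddd
ddddddddd
ddddddddd
t=2: ddddddddd
ddddddddd
ddd^ddddd
dddAAdddd
ddddddddd
ddddddddd
t=3: ddddddddd
ddddddddd
dddA>dddd
dddAAdddd
ddddddddd
ddddddddd
t=4: ddddddddd
ddddddddd
dddAAdddd
dddAvdddd
ddddddddd
ddddddddd
t=5: ddddddddd
ddddddddd
dddAAdddd
dddAd>ddd
ddddddddd
ddddddddd
t=6: ddddddddd
ddddddddd
dddAAdddd
dddAdAddd
dddddvddd
ddddddddd
t=7: ddddddddd
ddddddddd
dddAAdddd
dddAdAddd
dddd<Addd
ddddddddd
t=8: ddddddddd
ddddddddd
dddAAdddd
dddA^Addd
ddddAAddd
ddddddddd
t=9: ddddddddd
ddddddddd
dddAAdddd
dddAA>ddd
ddddAAddd
ddddddddd
t=10: ddddddddd
ddddddddd
dddAA^ddd
dddAAdddd
ddddAAddd
ddddddddd
t=11: ddddddddd
ddddddddd
dddAAA>dd
dddAAdddd
ddddAAddd
ddddddddd
t=12: ddddddddd
ddddddddd
dddAAAAdd
dddAAdvdd
ddddAAddd
ddddddddd
t=13: ddddddddd
ddddddddd
dddAAAAdd
dddAA<Add
ddddAAddd
ddddddddd
t=14: ddddddddd
ddddddddd
dddAA^Add
dddAAAAdd
ddddAAddd
ddddddddd
t=15: ddddddddd
ddddddddd
dddA<dAdd
dddAAAAdd
ddddAAddd
ddddddddd
t=16: ddddddddd
ddddddddd
dddAddAdd
dddAvAAdd
ddddAAddd
ddddddddd
t=17: ddddddddd
ddddddddd
dddAddAdd
dddAd>Add
ddddAAddd
ddddddddd
t=18: ddddddddd
ddddddddd
dddAd^Add
dddAddAdd
ddddAAddd
ddddddddd
t=19: ddddddddd
ddddddddd
dddAdA>dd
dddAddAdd
ddddAAddd
ddddddddd
t=20: ddddddddd
dddddd^dd
dddAdAddd
dddAddAdd
ddddAAddd
ddddddddd
t=21: ddddddddd
ddddddA>d
dddAdAddd
dddAddAdd
ddddAAddd
ddddddddd
t=22: ddddddddd
ddddddAAd
dddAdAdvd
dddAddAdd
ddddAAddd
ddddddddd
t=23: ddddddddd
ddddddAAd
dddAdA<Ad
dddAddAdd
ddddAAddd
ddddddddd
t=24: ddddddddd
dddddd^Ad
dddAdAAAd
dddAddAdd
ddddAAddd
ddddddddd
t=25: ddddddddd
ddddd<dAd
dddAdAAAd
dddAddAdd
ddddAAddd
ddddddddd
t=26: ddddd^ddd
dddddAdAd
dddAdAAAd
dddAddAdd
ddddAAddd
ddddddddd
t=27: dddddA>dd
dddddAdAd
dddAdAAAd
dddAddAdd
ddddAAddd
ddddddddd
t=28: dddddAAdd
dddddAvAd
dddAdAAAd
dddAddAdd
ddddAAddd
ddddddddd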